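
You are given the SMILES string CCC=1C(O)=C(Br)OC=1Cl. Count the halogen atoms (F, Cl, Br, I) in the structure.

2

Halogen atoms appear at heavy-atom positions 7, 10 (1×Br, 1×Cl).
Other groups present: 1 hydroxyl.
Halogen count: 2.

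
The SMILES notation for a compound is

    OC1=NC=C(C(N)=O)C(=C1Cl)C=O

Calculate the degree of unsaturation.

Degree of unsaturation = (number of rings) + (number of π bonds).
Ring closures in the SMILES: 1.
π bonds: 5 double bonds (each 1 DoU) → 5 DoU from unsaturation.
Total DoU = 1 + 5 = 6.

6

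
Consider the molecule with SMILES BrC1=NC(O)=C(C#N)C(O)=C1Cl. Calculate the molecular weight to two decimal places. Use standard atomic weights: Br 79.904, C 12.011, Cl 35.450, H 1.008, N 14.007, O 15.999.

First, the molecular formula is C6H2BrClN2O2 (counting implicit H from valence).
  Br: 1 × 79.904 = 79.904
  C: 6 × 12.011 = 72.066
  Cl: 1 × 35.450 = 35.450
  H: 2 × 1.008 = 2.016
  N: 2 × 14.007 = 28.014
  O: 2 × 15.999 = 31.998
Sum: 1×79.904 + 6×12.011 + 1×35.450 + 2×1.008 + 2×14.007 + 2×15.999 = 249.448 → 249.45 g/mol.

249.45 g/mol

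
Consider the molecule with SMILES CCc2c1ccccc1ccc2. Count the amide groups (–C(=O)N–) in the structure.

0

Scan the SMILES for the amide motif — none present.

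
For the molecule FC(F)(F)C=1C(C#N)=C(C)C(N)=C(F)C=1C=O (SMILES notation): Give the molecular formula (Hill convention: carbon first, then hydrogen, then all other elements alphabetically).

Walk through each heavy atom and fill implicit hydrogens from standard valence (C 4, N 3, O 2, S 2, halogen 1):
  atom 1: F (halogen, monovalent) → 0 H
  atom 2: C, bond orders sum to 4 (valence 4) → 0 H
  atom 3: F (halogen, monovalent) → 0 H
  atom 4: F (halogen, monovalent) → 0 H
  atom 5: C, bond orders sum to 4 (valence 4) → 0 H
  atom 6: C, bond orders sum to 4 (valence 4) → 0 H
  atom 7: C, bond orders sum to 4 (valence 4) → 0 H
  atom 8: N, bond orders sum to 3 (valence 3) → 0 H
  atom 9: C, bond orders sum to 4 (valence 4) → 0 H
  atom 10: C, bond orders sum to 1 (valence 4) → 3 H
  atom 11: C, bond orders sum to 4 (valence 4) → 0 H
  atom 12: N, bond orders sum to 1 (valence 3) → 2 H
  atom 13: C, bond orders sum to 4 (valence 4) → 0 H
  atom 14: F (halogen, monovalent) → 0 H
  atom 15: C, bond orders sum to 4 (valence 4) → 0 H
  atom 16: C, bond orders sum to 3 (valence 4) → 1 H
  atom 17: O, bond orders sum to 2 (valence 2) → 0 H
Totals → C:10, H:6, F:4, N:2, O:1.

C10H6F4N2O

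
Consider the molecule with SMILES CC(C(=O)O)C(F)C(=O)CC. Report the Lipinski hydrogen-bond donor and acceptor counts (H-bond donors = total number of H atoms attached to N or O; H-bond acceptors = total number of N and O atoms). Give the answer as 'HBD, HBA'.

Donors: find every N or O and count the H atoms it carries.
  atom 4 (O): bond orders sum to 2 → 0 H
  atom 5 (O): bond orders sum to 1 → 1 H
  atom 9 (O): bond orders sum to 2 → 0 H
Lipinski HBD = 1.
Acceptors: N atoms = 0, O atoms = 3 → HBA = 3.

1, 3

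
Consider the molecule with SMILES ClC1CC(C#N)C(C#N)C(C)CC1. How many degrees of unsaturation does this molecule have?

Molecular formula: C10H13ClN2.
DoU = (2C + 2 + N − H − X) / 2, where X is the halogen count and O/S are ignored.
    = (2·10 + 2 + 2 − 13 − 1) / 2 = 10 / 2 = 5.

5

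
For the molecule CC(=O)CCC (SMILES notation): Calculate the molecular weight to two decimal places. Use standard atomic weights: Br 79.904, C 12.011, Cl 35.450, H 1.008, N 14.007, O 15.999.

First, the molecular formula is C5H10O (counting implicit H from valence).
  C: 5 × 12.011 = 60.055
  H: 10 × 1.008 = 10.080
  O: 1 × 15.999 = 15.999
Sum: 5×12.011 + 10×1.008 + 1×15.999 = 86.134 → 86.13 g/mol.

86.13 g/mol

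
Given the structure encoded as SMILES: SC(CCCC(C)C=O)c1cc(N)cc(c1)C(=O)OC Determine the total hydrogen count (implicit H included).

21

Walk through each heavy atom and fill implicit hydrogens from standard valence (C 4, N 3, O 2, S 2, halogen 1); for lowercase aromatic atoms, an aromatic c carries 1 H when it has two neighbours and 0 H with three, and aromatic n carries 0 H:
  atom 1: S, bond orders sum to 1 (valence 2) → 1 H
  atom 2: C, bond orders sum to 3 (valence 4) → 1 H
  atom 3: C, bond orders sum to 2 (valence 4) → 2 H
  atom 4: C, bond orders sum to 2 (valence 4) → 2 H
  atom 5: C, bond orders sum to 2 (valence 4) → 2 H
  atom 6: C, bond orders sum to 3 (valence 4) → 1 H
  atom 7: C, bond orders sum to 1 (valence 4) → 3 H
  atom 8: C, bond orders sum to 3 (valence 4) → 1 H
  atom 9: O, bond orders sum to 2 (valence 2) → 0 H
  atom 10: aromatic c, 3 neighbours → 0 H
  atom 11: aromatic c, 2 neighbours → 1 H
  atom 12: aromatic c, 3 neighbours → 0 H
  atom 13: N, bond orders sum to 1 (valence 3) → 2 H
  atom 14: aromatic c, 2 neighbours → 1 H
  atom 15: aromatic c, 3 neighbours → 0 H
  atom 16: aromatic c, 2 neighbours → 1 H
  atom 17: C, bond orders sum to 4 (valence 4) → 0 H
  atom 18: O, bond orders sum to 2 (valence 2) → 0 H
  atom 19: O, bond orders sum to 2 (valence 2) → 0 H
  atom 20: C, bond orders sum to 1 (valence 4) → 3 H
Total hydrogens: 21.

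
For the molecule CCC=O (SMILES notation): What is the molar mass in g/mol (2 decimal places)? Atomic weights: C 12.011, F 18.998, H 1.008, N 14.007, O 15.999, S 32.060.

First, the molecular formula is C3H6O (counting implicit H from valence).
  C: 3 × 12.011 = 36.033
  H: 6 × 1.008 = 6.048
  O: 1 × 15.999 = 15.999
Sum: 3×12.011 + 6×1.008 + 1×15.999 = 58.080 → 58.08 g/mol.

58.08 g/mol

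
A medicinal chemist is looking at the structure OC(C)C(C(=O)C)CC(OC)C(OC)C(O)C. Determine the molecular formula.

Walk through each heavy atom and fill implicit hydrogens from standard valence (C 4, N 3, O 2, S 2, halogen 1):
  atom 1: O, bond orders sum to 1 (valence 2) → 1 H
  atom 2: C, bond orders sum to 3 (valence 4) → 1 H
  atom 3: C, bond orders sum to 1 (valence 4) → 3 H
  atom 4: C, bond orders sum to 3 (valence 4) → 1 H
  atom 5: C, bond orders sum to 4 (valence 4) → 0 H
  atom 6: O, bond orders sum to 2 (valence 2) → 0 H
  atom 7: C, bond orders sum to 1 (valence 4) → 3 H
  atom 8: C, bond orders sum to 2 (valence 4) → 2 H
  atom 9: C, bond orders sum to 3 (valence 4) → 1 H
  atom 10: O, bond orders sum to 2 (valence 2) → 0 H
  atom 11: C, bond orders sum to 1 (valence 4) → 3 H
  atom 12: C, bond orders sum to 3 (valence 4) → 1 H
  atom 13: O, bond orders sum to 2 (valence 2) → 0 H
  atom 14: C, bond orders sum to 1 (valence 4) → 3 H
  atom 15: C, bond orders sum to 3 (valence 4) → 1 H
  atom 16: O, bond orders sum to 1 (valence 2) → 1 H
  atom 17: C, bond orders sum to 1 (valence 4) → 3 H
Totals → C:12, H:24, O:5.

C12H24O5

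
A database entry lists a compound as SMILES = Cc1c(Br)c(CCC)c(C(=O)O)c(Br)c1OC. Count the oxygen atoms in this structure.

3

Scan the SMILES for O atoms (remember two-letter symbols like Cl and Br are single atoms).
Oxygen count: 3.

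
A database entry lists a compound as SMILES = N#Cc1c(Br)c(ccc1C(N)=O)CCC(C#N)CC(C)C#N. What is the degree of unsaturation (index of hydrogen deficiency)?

11

Molecular formula: C16H15BrN4O.
DoU = (2C + 2 + N − H − X) / 2, where X is the halogen count and O/S are ignored.
    = (2·16 + 2 + 4 − 15 − 1) / 2 = 22 / 2 = 11.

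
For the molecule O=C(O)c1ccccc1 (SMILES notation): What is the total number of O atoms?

2

Scan the SMILES for O atoms (remember two-letter symbols like Cl and Br are single atoms).
Oxygen count: 2.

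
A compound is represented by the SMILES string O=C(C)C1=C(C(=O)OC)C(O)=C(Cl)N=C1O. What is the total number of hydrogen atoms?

8

Walk through each heavy atom and fill implicit hydrogens from standard valence (C 4, N 3, O 2, S 2, halogen 1):
  atom 1: O, bond orders sum to 2 (valence 2) → 0 H
  atom 2: C, bond orders sum to 4 (valence 4) → 0 H
  atom 3: C, bond orders sum to 1 (valence 4) → 3 H
  atom 4: C, bond orders sum to 4 (valence 4) → 0 H
  atom 5: C, bond orders sum to 4 (valence 4) → 0 H
  atom 6: C, bond orders sum to 4 (valence 4) → 0 H
  atom 7: O, bond orders sum to 2 (valence 2) → 0 H
  atom 8: O, bond orders sum to 2 (valence 2) → 0 H
  atom 9: C, bond orders sum to 1 (valence 4) → 3 H
  atom 10: C, bond orders sum to 4 (valence 4) → 0 H
  atom 11: O, bond orders sum to 1 (valence 2) → 1 H
  atom 12: C, bond orders sum to 4 (valence 4) → 0 H
  atom 13: Cl (halogen, monovalent) → 0 H
  atom 14: N, bond orders sum to 3 (valence 3) → 0 H
  atom 15: C, bond orders sum to 4 (valence 4) → 0 H
  atom 16: O, bond orders sum to 1 (valence 2) → 1 H
Total hydrogens: 8.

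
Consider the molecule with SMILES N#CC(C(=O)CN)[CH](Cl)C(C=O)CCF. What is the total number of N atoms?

2

Scan the SMILES for N atoms (remember two-letter symbols like Cl and Br are single atoms).
Nitrogen count: 2.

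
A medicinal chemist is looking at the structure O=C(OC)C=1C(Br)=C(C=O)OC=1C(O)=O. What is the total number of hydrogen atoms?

5

Walk through each heavy atom and fill implicit hydrogens from standard valence (C 4, N 3, O 2, S 2, halogen 1):
  atom 1: O, bond orders sum to 2 (valence 2) → 0 H
  atom 2: C, bond orders sum to 4 (valence 4) → 0 H
  atom 3: O, bond orders sum to 2 (valence 2) → 0 H
  atom 4: C, bond orders sum to 1 (valence 4) → 3 H
  atom 5: C, bond orders sum to 4 (valence 4) → 0 H
  atom 6: C, bond orders sum to 4 (valence 4) → 0 H
  atom 7: Br (halogen, monovalent) → 0 H
  atom 8: C, bond orders sum to 4 (valence 4) → 0 H
  atom 9: C, bond orders sum to 3 (valence 4) → 1 H
  atom 10: O, bond orders sum to 2 (valence 2) → 0 H
  atom 11: O, bond orders sum to 2 (valence 2) → 0 H
  atom 12: C, bond orders sum to 4 (valence 4) → 0 H
  atom 13: C, bond orders sum to 4 (valence 4) → 0 H
  atom 14: O, bond orders sum to 1 (valence 2) → 1 H
  atom 15: O, bond orders sum to 2 (valence 2) → 0 H
Total hydrogens: 5.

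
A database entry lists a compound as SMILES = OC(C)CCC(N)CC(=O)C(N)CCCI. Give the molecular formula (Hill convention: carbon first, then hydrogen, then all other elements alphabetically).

C11H23IN2O2

Walk through each heavy atom and fill implicit hydrogens from standard valence (C 4, N 3, O 2, S 2, halogen 1):
  atom 1: O, bond orders sum to 1 (valence 2) → 1 H
  atom 2: C, bond orders sum to 3 (valence 4) → 1 H
  atom 3: C, bond orders sum to 1 (valence 4) → 3 H
  atom 4: C, bond orders sum to 2 (valence 4) → 2 H
  atom 5: C, bond orders sum to 2 (valence 4) → 2 H
  atom 6: C, bond orders sum to 3 (valence 4) → 1 H
  atom 7: N, bond orders sum to 1 (valence 3) → 2 H
  atom 8: C, bond orders sum to 2 (valence 4) → 2 H
  atom 9: C, bond orders sum to 4 (valence 4) → 0 H
  atom 10: O, bond orders sum to 2 (valence 2) → 0 H
  atom 11: C, bond orders sum to 3 (valence 4) → 1 H
  atom 12: N, bond orders sum to 1 (valence 3) → 2 H
  atom 13: C, bond orders sum to 2 (valence 4) → 2 H
  atom 14: C, bond orders sum to 2 (valence 4) → 2 H
  atom 15: C, bond orders sum to 2 (valence 4) → 2 H
  atom 16: I (halogen, monovalent) → 0 H
Totals → C:11, H:23, I:1, N:2, O:2.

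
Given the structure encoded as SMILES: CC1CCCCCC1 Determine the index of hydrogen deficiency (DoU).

1

Molecular formula: C8H16.
DoU = (2C + 2 + N − H − X) / 2, where X is the halogen count and O/S are ignored.
    = (2·8 + 2 + 0 − 16 − 0) / 2 = 2 / 2 = 1.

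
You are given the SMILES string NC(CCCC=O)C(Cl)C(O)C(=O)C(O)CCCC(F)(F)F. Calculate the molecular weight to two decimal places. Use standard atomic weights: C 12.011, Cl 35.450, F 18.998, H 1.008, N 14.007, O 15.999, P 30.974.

347.76 g/mol

First, the molecular formula is C13H21ClF3NO4 (counting implicit H from valence).
  C: 13 × 12.011 = 156.143
  Cl: 1 × 35.450 = 35.450
  F: 3 × 18.998 = 56.994
  H: 21 × 1.008 = 21.168
  N: 1 × 14.007 = 14.007
  O: 4 × 15.999 = 63.996
Sum: 13×12.011 + 1×35.450 + 3×18.998 + 21×1.008 + 1×14.007 + 4×15.999 = 347.758 → 347.76 g/mol.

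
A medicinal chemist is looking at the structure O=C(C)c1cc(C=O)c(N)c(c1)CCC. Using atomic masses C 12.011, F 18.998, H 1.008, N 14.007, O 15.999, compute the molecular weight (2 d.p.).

205.26 g/mol

First, the molecular formula is C12H15NO2 (counting implicit H from valence).
  C: 12 × 12.011 = 144.132
  H: 15 × 1.008 = 15.120
  N: 1 × 14.007 = 14.007
  O: 2 × 15.999 = 31.998
Sum: 12×12.011 + 15×1.008 + 1×14.007 + 2×15.999 = 205.257 → 205.26 g/mol.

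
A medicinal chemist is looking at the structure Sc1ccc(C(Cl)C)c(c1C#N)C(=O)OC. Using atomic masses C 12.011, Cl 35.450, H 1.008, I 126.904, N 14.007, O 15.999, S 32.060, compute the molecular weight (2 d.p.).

First, the molecular formula is C11H10ClNO2S (counting implicit H from valence).
  C: 11 × 12.011 = 132.121
  Cl: 1 × 35.450 = 35.450
  H: 10 × 1.008 = 10.080
  N: 1 × 14.007 = 14.007
  O: 2 × 15.999 = 31.998
  S: 1 × 32.060 = 32.060
Sum: 11×12.011 + 1×35.450 + 10×1.008 + 1×14.007 + 2×15.999 + 1×32.060 = 255.716 → 255.72 g/mol.

255.72 g/mol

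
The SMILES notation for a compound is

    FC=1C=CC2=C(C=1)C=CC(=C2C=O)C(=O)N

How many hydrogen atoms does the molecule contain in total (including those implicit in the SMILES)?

Walk through each heavy atom and fill implicit hydrogens from standard valence (C 4, N 3, O 2, S 2, halogen 1):
  atom 1: F (halogen, monovalent) → 0 H
  atom 2: C, bond orders sum to 4 (valence 4) → 0 H
  atom 3: C, bond orders sum to 3 (valence 4) → 1 H
  atom 4: C, bond orders sum to 3 (valence 4) → 1 H
  atom 5: C, bond orders sum to 4 (valence 4) → 0 H
  atom 6: C, bond orders sum to 4 (valence 4) → 0 H
  atom 7: C, bond orders sum to 3 (valence 4) → 1 H
  atom 8: C, bond orders sum to 3 (valence 4) → 1 H
  atom 9: C, bond orders sum to 3 (valence 4) → 1 H
  atom 10: C, bond orders sum to 4 (valence 4) → 0 H
  atom 11: C, bond orders sum to 4 (valence 4) → 0 H
  atom 12: C, bond orders sum to 3 (valence 4) → 1 H
  atom 13: O, bond orders sum to 2 (valence 2) → 0 H
  atom 14: C, bond orders sum to 4 (valence 4) → 0 H
  atom 15: O, bond orders sum to 2 (valence 2) → 0 H
  atom 16: N, bond orders sum to 1 (valence 3) → 2 H
Total hydrogens: 8.

8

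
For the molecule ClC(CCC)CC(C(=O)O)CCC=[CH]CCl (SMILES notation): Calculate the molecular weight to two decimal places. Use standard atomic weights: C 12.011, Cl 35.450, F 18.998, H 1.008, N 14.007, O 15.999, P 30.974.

First, the molecular formula is C12H20Cl2O2 (counting implicit H from valence).
  C: 12 × 12.011 = 144.132
  Cl: 2 × 35.450 = 70.900
  H: 20 × 1.008 = 20.160
  O: 2 × 15.999 = 31.998
Sum: 12×12.011 + 2×35.450 + 20×1.008 + 2×15.999 = 267.190 → 267.19 g/mol.

267.19 g/mol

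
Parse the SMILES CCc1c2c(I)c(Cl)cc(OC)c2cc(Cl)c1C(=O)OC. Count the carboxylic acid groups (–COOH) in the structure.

Scan the SMILES for the carboxylic acid motif — none present.
Groups that are present: 1 ester, 1 ether.

0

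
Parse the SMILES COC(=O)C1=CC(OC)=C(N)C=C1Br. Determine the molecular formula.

Walk through each heavy atom and fill implicit hydrogens from standard valence (C 4, N 3, O 2, S 2, halogen 1):
  atom 1: C, bond orders sum to 1 (valence 4) → 3 H
  atom 2: O, bond orders sum to 2 (valence 2) → 0 H
  atom 3: C, bond orders sum to 4 (valence 4) → 0 H
  atom 4: O, bond orders sum to 2 (valence 2) → 0 H
  atom 5: C, bond orders sum to 4 (valence 4) → 0 H
  atom 6: C, bond orders sum to 3 (valence 4) → 1 H
  atom 7: C, bond orders sum to 4 (valence 4) → 0 H
  atom 8: O, bond orders sum to 2 (valence 2) → 0 H
  atom 9: C, bond orders sum to 1 (valence 4) → 3 H
  atom 10: C, bond orders sum to 4 (valence 4) → 0 H
  atom 11: N, bond orders sum to 1 (valence 3) → 2 H
  atom 12: C, bond orders sum to 3 (valence 4) → 1 H
  atom 13: C, bond orders sum to 4 (valence 4) → 0 H
  atom 14: Br (halogen, monovalent) → 0 H
Totals → C:9, H:10, Br:1, N:1, O:3.
In Hill order: C9H10BrNO3.

C9H10BrNO3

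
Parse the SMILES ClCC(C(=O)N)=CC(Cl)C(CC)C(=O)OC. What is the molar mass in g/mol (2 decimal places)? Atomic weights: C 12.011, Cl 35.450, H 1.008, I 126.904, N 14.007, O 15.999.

First, the molecular formula is C10H15Cl2NO3 (counting implicit H from valence).
  C: 10 × 12.011 = 120.110
  Cl: 2 × 35.450 = 70.900
  H: 15 × 1.008 = 15.120
  N: 1 × 14.007 = 14.007
  O: 3 × 15.999 = 47.997
Sum: 10×12.011 + 2×35.450 + 15×1.008 + 1×14.007 + 3×15.999 = 268.134 → 268.13 g/mol.

268.13 g/mol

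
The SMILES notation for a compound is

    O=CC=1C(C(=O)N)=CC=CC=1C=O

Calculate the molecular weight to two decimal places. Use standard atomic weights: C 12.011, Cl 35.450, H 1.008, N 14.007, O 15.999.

177.16 g/mol

First, the molecular formula is C9H7NO3 (counting implicit H from valence).
  C: 9 × 12.011 = 108.099
  H: 7 × 1.008 = 7.056
  N: 1 × 14.007 = 14.007
  O: 3 × 15.999 = 47.997
Sum: 9×12.011 + 7×1.008 + 1×14.007 + 3×15.999 = 177.159 → 177.16 g/mol.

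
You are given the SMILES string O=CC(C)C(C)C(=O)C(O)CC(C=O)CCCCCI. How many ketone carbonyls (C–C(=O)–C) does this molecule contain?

1

The ketone motif appears at heavy-atom position 7 in the SMILES.
Other groups present: 2 aldehyde, 1 hydroxyl.
Ketone count: 1.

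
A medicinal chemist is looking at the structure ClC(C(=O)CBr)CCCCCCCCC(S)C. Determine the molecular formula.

Walk through each heavy atom and fill implicit hydrogens from standard valence (C 4, N 3, O 2, S 2, halogen 1):
  atom 1: Cl (halogen, monovalent) → 0 H
  atom 2: C, bond orders sum to 3 (valence 4) → 1 H
  atom 3: C, bond orders sum to 4 (valence 4) → 0 H
  atom 4: O, bond orders sum to 2 (valence 2) → 0 H
  atom 5: C, bond orders sum to 2 (valence 4) → 2 H
  atom 6: Br (halogen, monovalent) → 0 H
  atom 7: C, bond orders sum to 2 (valence 4) → 2 H
  atom 8: C, bond orders sum to 2 (valence 4) → 2 H
  atom 9: C, bond orders sum to 2 (valence 4) → 2 H
  atom 10: C, bond orders sum to 2 (valence 4) → 2 H
  atom 11: C, bond orders sum to 2 (valence 4) → 2 H
  atom 12: C, bond orders sum to 2 (valence 4) → 2 H
  atom 13: C, bond orders sum to 2 (valence 4) → 2 H
  atom 14: C, bond orders sum to 2 (valence 4) → 2 H
  atom 15: C, bond orders sum to 3 (valence 4) → 1 H
  atom 16: S, bond orders sum to 1 (valence 2) → 1 H
  atom 17: C, bond orders sum to 1 (valence 4) → 3 H
Totals → C:13, H:24, Br:1, Cl:1, O:1, S:1.
In Hill order: C13H24BrClOS.

C13H24BrClOS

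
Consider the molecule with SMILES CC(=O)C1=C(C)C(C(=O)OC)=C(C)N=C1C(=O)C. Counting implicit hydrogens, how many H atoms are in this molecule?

15

Walk through each heavy atom and fill implicit hydrogens from standard valence (C 4, N 3, O 2, S 2, halogen 1):
  atom 1: C, bond orders sum to 1 (valence 4) → 3 H
  atom 2: C, bond orders sum to 4 (valence 4) → 0 H
  atom 3: O, bond orders sum to 2 (valence 2) → 0 H
  atom 4: C, bond orders sum to 4 (valence 4) → 0 H
  atom 5: C, bond orders sum to 4 (valence 4) → 0 H
  atom 6: C, bond orders sum to 1 (valence 4) → 3 H
  atom 7: C, bond orders sum to 4 (valence 4) → 0 H
  atom 8: C, bond orders sum to 4 (valence 4) → 0 H
  atom 9: O, bond orders sum to 2 (valence 2) → 0 H
  atom 10: O, bond orders sum to 2 (valence 2) → 0 H
  atom 11: C, bond orders sum to 1 (valence 4) → 3 H
  atom 12: C, bond orders sum to 4 (valence 4) → 0 H
  atom 13: C, bond orders sum to 1 (valence 4) → 3 H
  atom 14: N, bond orders sum to 3 (valence 3) → 0 H
  atom 15: C, bond orders sum to 4 (valence 4) → 0 H
  atom 16: C, bond orders sum to 4 (valence 4) → 0 H
  atom 17: O, bond orders sum to 2 (valence 2) → 0 H
  atom 18: C, bond orders sum to 1 (valence 4) → 3 H
Total hydrogens: 15.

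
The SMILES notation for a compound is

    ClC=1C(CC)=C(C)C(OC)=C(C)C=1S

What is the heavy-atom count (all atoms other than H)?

14

Every atom symbol written in the SMILES (organic subset) is one heavy atom; implicit H are not written.
Heavy atoms by element → C:11, Cl:1, O:1, S:1.
Total: 14.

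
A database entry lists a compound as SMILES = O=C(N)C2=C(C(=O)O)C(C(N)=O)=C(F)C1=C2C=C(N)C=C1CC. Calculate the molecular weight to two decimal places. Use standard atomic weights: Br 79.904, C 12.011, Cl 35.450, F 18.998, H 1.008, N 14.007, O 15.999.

First, the molecular formula is C15H14FN3O4 (counting implicit H from valence).
  C: 15 × 12.011 = 180.165
  F: 1 × 18.998 = 18.998
  H: 14 × 1.008 = 14.112
  N: 3 × 14.007 = 42.021
  O: 4 × 15.999 = 63.996
Sum: 15×12.011 + 1×18.998 + 14×1.008 + 3×14.007 + 4×15.999 = 319.292 → 319.29 g/mol.

319.29 g/mol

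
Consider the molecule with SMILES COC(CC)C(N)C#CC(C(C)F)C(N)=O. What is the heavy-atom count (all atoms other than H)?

16

Every atom symbol written in the SMILES (organic subset) is one heavy atom; implicit H are not written.
Heavy atoms by element → C:11, F:1, N:2, O:2.
Total: 16.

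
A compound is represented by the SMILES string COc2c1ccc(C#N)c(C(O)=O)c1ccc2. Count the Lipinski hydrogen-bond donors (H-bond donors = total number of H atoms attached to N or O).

Donors: find every N or O and count the H atoms it carries.
  atom 2 (O): bond orders sum to 2 → 0 H
  atom 9 (N): bond orders sum to 3 → 0 H
  atom 12 (O): bond orders sum to 1 → 1 H
  atom 13 (O): bond orders sum to 2 → 0 H
Lipinski HBD = 1.

1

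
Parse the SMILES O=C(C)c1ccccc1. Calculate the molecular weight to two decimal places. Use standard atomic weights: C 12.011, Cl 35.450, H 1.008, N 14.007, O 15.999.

First, the molecular formula is C8H8O (counting implicit H from valence).
  C: 8 × 12.011 = 96.088
  H: 8 × 1.008 = 8.064
  O: 1 × 15.999 = 15.999
Sum: 8×12.011 + 8×1.008 + 1×15.999 = 120.151 → 120.15 g/mol.

120.15 g/mol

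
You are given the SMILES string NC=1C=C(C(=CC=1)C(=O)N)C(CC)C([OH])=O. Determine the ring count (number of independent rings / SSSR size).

In SMILES, each pair of matching ring-closure digits denotes one ring-closing bond; the number of such bonds equals the number of independent rings.
Ring-closure bonds here: 1.

1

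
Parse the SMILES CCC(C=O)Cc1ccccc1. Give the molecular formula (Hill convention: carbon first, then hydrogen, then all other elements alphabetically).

Walk through each heavy atom and fill implicit hydrogens from standard valence (C 4, N 3, O 2, S 2, halogen 1); for lowercase aromatic atoms, an aromatic c carries 1 H when it has two neighbours and 0 H with three, and aromatic n carries 0 H:
  atom 1: C, bond orders sum to 1 (valence 4) → 3 H
  atom 2: C, bond orders sum to 2 (valence 4) → 2 H
  atom 3: C, bond orders sum to 3 (valence 4) → 1 H
  atom 4: C, bond orders sum to 3 (valence 4) → 1 H
  atom 5: O, bond orders sum to 2 (valence 2) → 0 H
  atom 6: C, bond orders sum to 2 (valence 4) → 2 H
  atom 7: aromatic c, 3 neighbours → 0 H
  atom 8: aromatic c, 2 neighbours → 1 H
  atom 9: aromatic c, 2 neighbours → 1 H
  atom 10: aromatic c, 2 neighbours → 1 H
  atom 11: aromatic c, 2 neighbours → 1 H
  atom 12: aromatic c, 2 neighbours → 1 H
Totals → C:11, H:14, O:1.
In Hill order: C11H14O.

C11H14O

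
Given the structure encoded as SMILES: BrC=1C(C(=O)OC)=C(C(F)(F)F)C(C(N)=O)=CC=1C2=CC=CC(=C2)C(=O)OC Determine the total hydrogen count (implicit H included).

13

Walk through each heavy atom and fill implicit hydrogens from standard valence (C 4, N 3, O 2, S 2, halogen 1):
  atom 1: Br (halogen, monovalent) → 0 H
  atom 2: C, bond orders sum to 4 (valence 4) → 0 H
  atom 3: C, bond orders sum to 4 (valence 4) → 0 H
  atom 4: C, bond orders sum to 4 (valence 4) → 0 H
  atom 5: O, bond orders sum to 2 (valence 2) → 0 H
  atom 6: O, bond orders sum to 2 (valence 2) → 0 H
  atom 7: C, bond orders sum to 1 (valence 4) → 3 H
  atom 8: C, bond orders sum to 4 (valence 4) → 0 H
  atom 9: C, bond orders sum to 4 (valence 4) → 0 H
  atom 10: F (halogen, monovalent) → 0 H
  atom 11: F (halogen, monovalent) → 0 H
  atom 12: F (halogen, monovalent) → 0 H
  atom 13: C, bond orders sum to 4 (valence 4) → 0 H
  atom 14: C, bond orders sum to 4 (valence 4) → 0 H
  atom 15: N, bond orders sum to 1 (valence 3) → 2 H
  atom 16: O, bond orders sum to 2 (valence 2) → 0 H
  atom 17: C, bond orders sum to 3 (valence 4) → 1 H
  atom 18: C, bond orders sum to 4 (valence 4) → 0 H
  atom 19: C, bond orders sum to 4 (valence 4) → 0 H
  atom 20: C, bond orders sum to 3 (valence 4) → 1 H
  atom 21: C, bond orders sum to 3 (valence 4) → 1 H
  atom 22: C, bond orders sum to 3 (valence 4) → 1 H
  atom 23: C, bond orders sum to 4 (valence 4) → 0 H
  atom 24: C, bond orders sum to 3 (valence 4) → 1 H
  atom 25: C, bond orders sum to 4 (valence 4) → 0 H
  atom 26: O, bond orders sum to 2 (valence 2) → 0 H
  atom 27: O, bond orders sum to 2 (valence 2) → 0 H
  atom 28: C, bond orders sum to 1 (valence 4) → 3 H
Total hydrogens: 13.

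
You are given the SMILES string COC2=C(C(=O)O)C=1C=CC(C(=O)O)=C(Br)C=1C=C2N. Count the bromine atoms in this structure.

1

Scan the SMILES for Br atoms (remember two-letter symbols like Cl and Br are single atoms).
Bromine count: 1.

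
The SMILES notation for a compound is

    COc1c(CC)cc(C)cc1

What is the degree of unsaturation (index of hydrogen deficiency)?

Molecular formula: C10H14O.
DoU = (2C + 2 + N − H − X) / 2, where X is the halogen count and O/S are ignored.
    = (2·10 + 2 + 0 − 14 − 0) / 2 = 8 / 2 = 4.

4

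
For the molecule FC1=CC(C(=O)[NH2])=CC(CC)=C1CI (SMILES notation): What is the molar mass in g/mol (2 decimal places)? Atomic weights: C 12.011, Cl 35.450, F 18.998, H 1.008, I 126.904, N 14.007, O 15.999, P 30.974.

First, the molecular formula is C10H11FINO (counting implicit H from valence).
  C: 10 × 12.011 = 120.110
  F: 1 × 18.998 = 18.998
  H: 11 × 1.008 = 11.088
  I: 1 × 126.904 = 126.904
  N: 1 × 14.007 = 14.007
  O: 1 × 15.999 = 15.999
Sum: 10×12.011 + 1×18.998 + 11×1.008 + 1×126.904 + 1×14.007 + 1×15.999 = 307.106 → 307.11 g/mol.

307.11 g/mol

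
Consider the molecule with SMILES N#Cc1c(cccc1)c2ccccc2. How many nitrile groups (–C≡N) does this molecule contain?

1

The nitrile motif appears at heavy-atom position 2 in the SMILES.
Nitrile count: 1.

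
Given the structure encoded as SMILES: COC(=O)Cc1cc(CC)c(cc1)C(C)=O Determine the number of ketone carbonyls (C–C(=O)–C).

1

The ketone motif appears at heavy-atom position 14 in the SMILES.
Other groups present: 1 ester.
Ketone count: 1.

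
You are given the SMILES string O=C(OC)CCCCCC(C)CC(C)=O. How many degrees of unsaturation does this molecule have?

Degree of unsaturation = (number of rings) + (number of π bonds).
Ring closures in the SMILES: 0.
π bonds: 2 double bonds (each 1 DoU) → 2 DoU from unsaturation.
Total DoU = 0 + 2 = 2.

2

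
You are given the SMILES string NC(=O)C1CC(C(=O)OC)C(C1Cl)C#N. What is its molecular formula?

Walk through each heavy atom and fill implicit hydrogens from standard valence (C 4, N 3, O 2, S 2, halogen 1):
  atom 1: N, bond orders sum to 1 (valence 3) → 2 H
  atom 2: C, bond orders sum to 4 (valence 4) → 0 H
  atom 3: O, bond orders sum to 2 (valence 2) → 0 H
  atom 4: C, bond orders sum to 3 (valence 4) → 1 H
  atom 5: C, bond orders sum to 2 (valence 4) → 2 H
  atom 6: C, bond orders sum to 3 (valence 4) → 1 H
  atom 7: C, bond orders sum to 4 (valence 4) → 0 H
  atom 8: O, bond orders sum to 2 (valence 2) → 0 H
  atom 9: O, bond orders sum to 2 (valence 2) → 0 H
  atom 10: C, bond orders sum to 1 (valence 4) → 3 H
  atom 11: C, bond orders sum to 3 (valence 4) → 1 H
  atom 12: C, bond orders sum to 3 (valence 4) → 1 H
  atom 13: Cl (halogen, monovalent) → 0 H
  atom 14: C, bond orders sum to 4 (valence 4) → 0 H
  atom 15: N, bond orders sum to 3 (valence 3) → 0 H
Totals → C:9, H:11, Cl:1, N:2, O:3.

C9H11ClN2O3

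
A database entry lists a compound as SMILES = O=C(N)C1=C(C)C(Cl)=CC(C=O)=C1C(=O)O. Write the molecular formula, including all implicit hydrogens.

Walk through each heavy atom and fill implicit hydrogens from standard valence (C 4, N 3, O 2, S 2, halogen 1):
  atom 1: O, bond orders sum to 2 (valence 2) → 0 H
  atom 2: C, bond orders sum to 4 (valence 4) → 0 H
  atom 3: N, bond orders sum to 1 (valence 3) → 2 H
  atom 4: C, bond orders sum to 4 (valence 4) → 0 H
  atom 5: C, bond orders sum to 4 (valence 4) → 0 H
  atom 6: C, bond orders sum to 1 (valence 4) → 3 H
  atom 7: C, bond orders sum to 4 (valence 4) → 0 H
  atom 8: Cl (halogen, monovalent) → 0 H
  atom 9: C, bond orders sum to 3 (valence 4) → 1 H
  atom 10: C, bond orders sum to 4 (valence 4) → 0 H
  atom 11: C, bond orders sum to 3 (valence 4) → 1 H
  atom 12: O, bond orders sum to 2 (valence 2) → 0 H
  atom 13: C, bond orders sum to 4 (valence 4) → 0 H
  atom 14: C, bond orders sum to 4 (valence 4) → 0 H
  atom 15: O, bond orders sum to 2 (valence 2) → 0 H
  atom 16: O, bond orders sum to 1 (valence 2) → 1 H
Totals → C:10, H:8, Cl:1, N:1, O:4.
In Hill order: C10H8ClNO4.

C10H8ClNO4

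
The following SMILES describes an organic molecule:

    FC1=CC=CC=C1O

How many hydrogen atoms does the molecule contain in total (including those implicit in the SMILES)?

5

Walk through each heavy atom and fill implicit hydrogens from standard valence (C 4, N 3, O 2, S 2, halogen 1):
  atom 1: F (halogen, monovalent) → 0 H
  atom 2: C, bond orders sum to 4 (valence 4) → 0 H
  atom 3: C, bond orders sum to 3 (valence 4) → 1 H
  atom 4: C, bond orders sum to 3 (valence 4) → 1 H
  atom 5: C, bond orders sum to 3 (valence 4) → 1 H
  atom 6: C, bond orders sum to 3 (valence 4) → 1 H
  atom 7: C, bond orders sum to 4 (valence 4) → 0 H
  atom 8: O, bond orders sum to 1 (valence 2) → 1 H
Total hydrogens: 5.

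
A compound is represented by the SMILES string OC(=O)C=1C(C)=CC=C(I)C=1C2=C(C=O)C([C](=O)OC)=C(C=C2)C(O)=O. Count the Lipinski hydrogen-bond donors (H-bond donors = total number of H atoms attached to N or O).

2

Donors: find every N or O and count the H atoms it carries.
  atom 1 (O): bond orders sum to 1 → 1 H
  atom 3 (O): bond orders sum to 2 → 0 H
  atom 15 (O): bond orders sum to 2 → 0 H
  atom 18 (O): bond orders sum to 2 → 0 H
  atom 19 (O): bond orders sum to 2 → 0 H
  atom 25 (O): bond orders sum to 1 → 1 H
  atom 26 (O): bond orders sum to 2 → 0 H
Lipinski HBD = 2.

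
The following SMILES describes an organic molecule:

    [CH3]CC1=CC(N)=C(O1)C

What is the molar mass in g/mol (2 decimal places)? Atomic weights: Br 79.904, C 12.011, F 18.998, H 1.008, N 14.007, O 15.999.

125.17 g/mol

First, the molecular formula is C7H11NO (counting implicit H from valence).
  C: 7 × 12.011 = 84.077
  H: 11 × 1.008 = 11.088
  N: 1 × 14.007 = 14.007
  O: 1 × 15.999 = 15.999
Sum: 7×12.011 + 11×1.008 + 1×14.007 + 1×15.999 = 125.171 → 125.17 g/mol.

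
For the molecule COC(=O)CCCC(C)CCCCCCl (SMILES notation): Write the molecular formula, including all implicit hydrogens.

C12H23ClO2

Walk through each heavy atom and fill implicit hydrogens from standard valence (C 4, N 3, O 2, S 2, halogen 1):
  atom 1: C, bond orders sum to 1 (valence 4) → 3 H
  atom 2: O, bond orders sum to 2 (valence 2) → 0 H
  atom 3: C, bond orders sum to 4 (valence 4) → 0 H
  atom 4: O, bond orders sum to 2 (valence 2) → 0 H
  atom 5: C, bond orders sum to 2 (valence 4) → 2 H
  atom 6: C, bond orders sum to 2 (valence 4) → 2 H
  atom 7: C, bond orders sum to 2 (valence 4) → 2 H
  atom 8: C, bond orders sum to 3 (valence 4) → 1 H
  atom 9: C, bond orders sum to 1 (valence 4) → 3 H
  atom 10: C, bond orders sum to 2 (valence 4) → 2 H
  atom 11: C, bond orders sum to 2 (valence 4) → 2 H
  atom 12: C, bond orders sum to 2 (valence 4) → 2 H
  atom 13: C, bond orders sum to 2 (valence 4) → 2 H
  atom 14: C, bond orders sum to 2 (valence 4) → 2 H
  atom 15: Cl (halogen, monovalent) → 0 H
Totals → C:12, H:23, Cl:1, O:2.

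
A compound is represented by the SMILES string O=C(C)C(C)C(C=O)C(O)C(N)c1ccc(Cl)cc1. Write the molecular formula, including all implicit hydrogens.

C14H18ClNO3

Walk through each heavy atom and fill implicit hydrogens from standard valence (C 4, N 3, O 2, S 2, halogen 1); for lowercase aromatic atoms, an aromatic c carries 1 H when it has two neighbours and 0 H with three, and aromatic n carries 0 H:
  atom 1: O, bond orders sum to 2 (valence 2) → 0 H
  atom 2: C, bond orders sum to 4 (valence 4) → 0 H
  atom 3: C, bond orders sum to 1 (valence 4) → 3 H
  atom 4: C, bond orders sum to 3 (valence 4) → 1 H
  atom 5: C, bond orders sum to 1 (valence 4) → 3 H
  atom 6: C, bond orders sum to 3 (valence 4) → 1 H
  atom 7: C, bond orders sum to 3 (valence 4) → 1 H
  atom 8: O, bond orders sum to 2 (valence 2) → 0 H
  atom 9: C, bond orders sum to 3 (valence 4) → 1 H
  atom 10: O, bond orders sum to 1 (valence 2) → 1 H
  atom 11: C, bond orders sum to 3 (valence 4) → 1 H
  atom 12: N, bond orders sum to 1 (valence 3) → 2 H
  atom 13: aromatic c, 3 neighbours → 0 H
  atom 14: aromatic c, 2 neighbours → 1 H
  atom 15: aromatic c, 2 neighbours → 1 H
  atom 16: aromatic c, 3 neighbours → 0 H
  atom 17: Cl (halogen, monovalent) → 0 H
  atom 18: aromatic c, 2 neighbours → 1 H
  atom 19: aromatic c, 2 neighbours → 1 H
Totals → C:14, H:18, Cl:1, N:1, O:3.
In Hill order: C14H18ClNO3.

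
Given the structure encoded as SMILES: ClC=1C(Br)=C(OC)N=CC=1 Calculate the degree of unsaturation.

Molecular formula: C6H5BrClNO.
DoU = (2C + 2 + N − H − X) / 2, where X is the halogen count and O/S are ignored.
    = (2·6 + 2 + 1 − 5 − 2) / 2 = 8 / 2 = 4.

4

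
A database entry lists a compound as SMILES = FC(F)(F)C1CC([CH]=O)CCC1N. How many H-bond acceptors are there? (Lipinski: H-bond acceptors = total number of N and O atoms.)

N atoms: 1; O atoms: 1.
Lipinski HBA = 1 + 1 = 2.

2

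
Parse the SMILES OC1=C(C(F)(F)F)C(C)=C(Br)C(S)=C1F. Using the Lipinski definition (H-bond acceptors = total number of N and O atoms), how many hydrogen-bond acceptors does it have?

1

N atoms: 0; O atoms: 1.
Lipinski HBA = 0 + 1 = 1.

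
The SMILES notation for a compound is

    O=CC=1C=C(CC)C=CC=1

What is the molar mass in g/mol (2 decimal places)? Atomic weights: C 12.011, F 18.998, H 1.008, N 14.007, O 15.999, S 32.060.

First, the molecular formula is C9H10O (counting implicit H from valence).
  C: 9 × 12.011 = 108.099
  H: 10 × 1.008 = 10.080
  O: 1 × 15.999 = 15.999
Sum: 9×12.011 + 10×1.008 + 1×15.999 = 134.178 → 134.18 g/mol.

134.18 g/mol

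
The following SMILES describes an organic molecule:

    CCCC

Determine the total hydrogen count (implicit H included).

10

Walk through each heavy atom and fill implicit hydrogens from standard valence (C 4, N 3, O 2, S 2, halogen 1):
  atom 1: C, bond orders sum to 1 (valence 4) → 3 H
  atom 2: C, bond orders sum to 2 (valence 4) → 2 H
  atom 3: C, bond orders sum to 2 (valence 4) → 2 H
  atom 4: C, bond orders sum to 1 (valence 4) → 3 H
Total hydrogens: 10.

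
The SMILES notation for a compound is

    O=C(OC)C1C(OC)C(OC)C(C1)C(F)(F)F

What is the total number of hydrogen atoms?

15

Walk through each heavy atom and fill implicit hydrogens from standard valence (C 4, N 3, O 2, S 2, halogen 1):
  atom 1: O, bond orders sum to 2 (valence 2) → 0 H
  atom 2: C, bond orders sum to 4 (valence 4) → 0 H
  atom 3: O, bond orders sum to 2 (valence 2) → 0 H
  atom 4: C, bond orders sum to 1 (valence 4) → 3 H
  atom 5: C, bond orders sum to 3 (valence 4) → 1 H
  atom 6: C, bond orders sum to 3 (valence 4) → 1 H
  atom 7: O, bond orders sum to 2 (valence 2) → 0 H
  atom 8: C, bond orders sum to 1 (valence 4) → 3 H
  atom 9: C, bond orders sum to 3 (valence 4) → 1 H
  atom 10: O, bond orders sum to 2 (valence 2) → 0 H
  atom 11: C, bond orders sum to 1 (valence 4) → 3 H
  atom 12: C, bond orders sum to 3 (valence 4) → 1 H
  atom 13: C, bond orders sum to 2 (valence 4) → 2 H
  atom 14: C, bond orders sum to 4 (valence 4) → 0 H
  atom 15: F (halogen, monovalent) → 0 H
  atom 16: F (halogen, monovalent) → 0 H
  atom 17: F (halogen, monovalent) → 0 H
Total hydrogens: 15.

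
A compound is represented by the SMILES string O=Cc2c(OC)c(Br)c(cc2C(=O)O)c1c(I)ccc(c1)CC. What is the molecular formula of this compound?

C17H14BrIO4

Walk through each heavy atom and fill implicit hydrogens from standard valence (C 4, N 3, O 2, S 2, halogen 1); for lowercase aromatic atoms, an aromatic c carries 1 H when it has two neighbours and 0 H with three, and aromatic n carries 0 H:
  atom 1: O, bond orders sum to 2 (valence 2) → 0 H
  atom 2: C, bond orders sum to 3 (valence 4) → 1 H
  atom 3: aromatic c, 3 neighbours → 0 H
  atom 4: aromatic c, 3 neighbours → 0 H
  atom 5: O, bond orders sum to 2 (valence 2) → 0 H
  atom 6: C, bond orders sum to 1 (valence 4) → 3 H
  atom 7: aromatic c, 3 neighbours → 0 H
  atom 8: Br (halogen, monovalent) → 0 H
  atom 9: aromatic c, 3 neighbours → 0 H
  atom 10: aromatic c, 2 neighbours → 1 H
  atom 11: aromatic c, 3 neighbours → 0 H
  atom 12: C, bond orders sum to 4 (valence 4) → 0 H
  atom 13: O, bond orders sum to 2 (valence 2) → 0 H
  atom 14: O, bond orders sum to 1 (valence 2) → 1 H
  atom 15: aromatic c, 3 neighbours → 0 H
  atom 16: aromatic c, 3 neighbours → 0 H
  atom 17: I (halogen, monovalent) → 0 H
  atom 18: aromatic c, 2 neighbours → 1 H
  atom 19: aromatic c, 2 neighbours → 1 H
  atom 20: aromatic c, 3 neighbours → 0 H
  atom 21: aromatic c, 2 neighbours → 1 H
  atom 22: C, bond orders sum to 2 (valence 4) → 2 H
  atom 23: C, bond orders sum to 1 (valence 4) → 3 H
Totals → C:17, H:14, Br:1, I:1, O:4.
In Hill order: C17H14BrIO4.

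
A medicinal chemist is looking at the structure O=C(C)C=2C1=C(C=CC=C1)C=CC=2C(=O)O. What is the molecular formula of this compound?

C13H10O3

Walk through each heavy atom and fill implicit hydrogens from standard valence (C 4, N 3, O 2, S 2, halogen 1):
  atom 1: O, bond orders sum to 2 (valence 2) → 0 H
  atom 2: C, bond orders sum to 4 (valence 4) → 0 H
  atom 3: C, bond orders sum to 1 (valence 4) → 3 H
  atom 4: C, bond orders sum to 4 (valence 4) → 0 H
  atom 5: C, bond orders sum to 4 (valence 4) → 0 H
  atom 6: C, bond orders sum to 4 (valence 4) → 0 H
  atom 7: C, bond orders sum to 3 (valence 4) → 1 H
  atom 8: C, bond orders sum to 3 (valence 4) → 1 H
  atom 9: C, bond orders sum to 3 (valence 4) → 1 H
  atom 10: C, bond orders sum to 3 (valence 4) → 1 H
  atom 11: C, bond orders sum to 3 (valence 4) → 1 H
  atom 12: C, bond orders sum to 3 (valence 4) → 1 H
  atom 13: C, bond orders sum to 4 (valence 4) → 0 H
  atom 14: C, bond orders sum to 4 (valence 4) → 0 H
  atom 15: O, bond orders sum to 2 (valence 2) → 0 H
  atom 16: O, bond orders sum to 1 (valence 2) → 1 H
Totals → C:13, H:10, O:3.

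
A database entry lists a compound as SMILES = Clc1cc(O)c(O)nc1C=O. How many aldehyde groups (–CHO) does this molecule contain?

1

The aldehyde motif appears at heavy-atom position 10 in the SMILES.
Other groups present: 2 hydroxyl.
Aldehyde count: 1.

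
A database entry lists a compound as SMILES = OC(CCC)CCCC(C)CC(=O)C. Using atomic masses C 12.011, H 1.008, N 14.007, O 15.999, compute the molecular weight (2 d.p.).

First, the molecular formula is C12H24O2 (counting implicit H from valence).
  C: 12 × 12.011 = 144.132
  H: 24 × 1.008 = 24.192
  O: 2 × 15.999 = 31.998
Sum: 12×12.011 + 24×1.008 + 2×15.999 = 200.322 → 200.32 g/mol.

200.32 g/mol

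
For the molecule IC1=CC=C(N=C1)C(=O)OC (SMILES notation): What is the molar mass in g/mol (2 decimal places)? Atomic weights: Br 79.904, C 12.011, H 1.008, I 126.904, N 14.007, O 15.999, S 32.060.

263.03 g/mol

First, the molecular formula is C7H6INO2 (counting implicit H from valence).
  C: 7 × 12.011 = 84.077
  H: 6 × 1.008 = 6.048
  I: 1 × 126.904 = 126.904
  N: 1 × 14.007 = 14.007
  O: 2 × 15.999 = 31.998
Sum: 7×12.011 + 6×1.008 + 1×126.904 + 1×14.007 + 2×15.999 = 263.034 → 263.03 g/mol.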